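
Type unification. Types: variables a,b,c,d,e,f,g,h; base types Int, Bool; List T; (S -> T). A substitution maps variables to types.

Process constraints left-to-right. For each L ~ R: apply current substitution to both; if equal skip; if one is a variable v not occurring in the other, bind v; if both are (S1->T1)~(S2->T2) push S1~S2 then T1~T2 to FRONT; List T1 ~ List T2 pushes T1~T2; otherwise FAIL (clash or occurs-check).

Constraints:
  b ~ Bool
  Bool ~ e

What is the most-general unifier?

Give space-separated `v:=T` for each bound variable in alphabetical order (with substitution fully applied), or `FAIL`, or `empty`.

step 1: unify b ~ Bool  [subst: {-} | 1 pending]
  bind b := Bool
step 2: unify Bool ~ e  [subst: {b:=Bool} | 0 pending]
  bind e := Bool

Answer: b:=Bool e:=Bool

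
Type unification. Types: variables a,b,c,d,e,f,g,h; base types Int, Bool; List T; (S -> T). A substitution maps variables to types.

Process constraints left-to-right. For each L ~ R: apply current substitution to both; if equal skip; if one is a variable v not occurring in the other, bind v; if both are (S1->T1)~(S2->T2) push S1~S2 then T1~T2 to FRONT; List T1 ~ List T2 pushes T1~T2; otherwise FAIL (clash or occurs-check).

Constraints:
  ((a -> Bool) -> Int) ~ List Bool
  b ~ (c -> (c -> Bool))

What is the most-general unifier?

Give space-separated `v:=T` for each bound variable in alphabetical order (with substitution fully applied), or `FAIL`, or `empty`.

Answer: FAIL

Derivation:
step 1: unify ((a -> Bool) -> Int) ~ List Bool  [subst: {-} | 1 pending]
  clash: ((a -> Bool) -> Int) vs List Bool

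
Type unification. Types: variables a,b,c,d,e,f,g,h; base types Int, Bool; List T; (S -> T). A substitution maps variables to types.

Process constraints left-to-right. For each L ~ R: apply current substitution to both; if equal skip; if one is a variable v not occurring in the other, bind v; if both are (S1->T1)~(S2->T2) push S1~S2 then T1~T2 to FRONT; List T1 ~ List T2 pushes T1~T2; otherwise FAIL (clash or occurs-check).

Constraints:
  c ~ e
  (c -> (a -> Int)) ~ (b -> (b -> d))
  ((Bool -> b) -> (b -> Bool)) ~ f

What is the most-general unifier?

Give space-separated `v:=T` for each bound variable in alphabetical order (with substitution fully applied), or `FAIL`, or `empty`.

step 1: unify c ~ e  [subst: {-} | 2 pending]
  bind c := e
step 2: unify (e -> (a -> Int)) ~ (b -> (b -> d))  [subst: {c:=e} | 1 pending]
  -> decompose arrow: push e~b, (a -> Int)~(b -> d)
step 3: unify e ~ b  [subst: {c:=e} | 2 pending]
  bind e := b
step 4: unify (a -> Int) ~ (b -> d)  [subst: {c:=e, e:=b} | 1 pending]
  -> decompose arrow: push a~b, Int~d
step 5: unify a ~ b  [subst: {c:=e, e:=b} | 2 pending]
  bind a := b
step 6: unify Int ~ d  [subst: {c:=e, e:=b, a:=b} | 1 pending]
  bind d := Int
step 7: unify ((Bool -> b) -> (b -> Bool)) ~ f  [subst: {c:=e, e:=b, a:=b, d:=Int} | 0 pending]
  bind f := ((Bool -> b) -> (b -> Bool))

Answer: a:=b c:=b d:=Int e:=b f:=((Bool -> b) -> (b -> Bool))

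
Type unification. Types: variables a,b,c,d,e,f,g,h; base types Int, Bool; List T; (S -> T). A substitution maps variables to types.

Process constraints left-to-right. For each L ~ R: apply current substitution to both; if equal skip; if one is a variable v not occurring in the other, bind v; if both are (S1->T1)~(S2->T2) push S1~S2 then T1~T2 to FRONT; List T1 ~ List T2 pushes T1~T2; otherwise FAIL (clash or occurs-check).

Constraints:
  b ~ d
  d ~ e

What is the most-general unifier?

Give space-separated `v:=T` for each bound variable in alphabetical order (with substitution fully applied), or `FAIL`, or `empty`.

Answer: b:=e d:=e

Derivation:
step 1: unify b ~ d  [subst: {-} | 1 pending]
  bind b := d
step 2: unify d ~ e  [subst: {b:=d} | 0 pending]
  bind d := e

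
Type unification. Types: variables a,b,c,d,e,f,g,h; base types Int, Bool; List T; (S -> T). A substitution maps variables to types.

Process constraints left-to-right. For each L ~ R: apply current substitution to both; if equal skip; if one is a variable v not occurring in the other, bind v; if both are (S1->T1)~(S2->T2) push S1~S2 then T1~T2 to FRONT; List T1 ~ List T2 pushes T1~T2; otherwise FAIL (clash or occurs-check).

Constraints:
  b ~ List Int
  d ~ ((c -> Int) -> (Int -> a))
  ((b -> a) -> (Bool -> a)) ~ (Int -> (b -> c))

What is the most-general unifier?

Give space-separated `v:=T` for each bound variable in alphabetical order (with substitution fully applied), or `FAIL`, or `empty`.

Answer: FAIL

Derivation:
step 1: unify b ~ List Int  [subst: {-} | 2 pending]
  bind b := List Int
step 2: unify d ~ ((c -> Int) -> (Int -> a))  [subst: {b:=List Int} | 1 pending]
  bind d := ((c -> Int) -> (Int -> a))
step 3: unify ((List Int -> a) -> (Bool -> a)) ~ (Int -> (List Int -> c))  [subst: {b:=List Int, d:=((c -> Int) -> (Int -> a))} | 0 pending]
  -> decompose arrow: push (List Int -> a)~Int, (Bool -> a)~(List Int -> c)
step 4: unify (List Int -> a) ~ Int  [subst: {b:=List Int, d:=((c -> Int) -> (Int -> a))} | 1 pending]
  clash: (List Int -> a) vs Int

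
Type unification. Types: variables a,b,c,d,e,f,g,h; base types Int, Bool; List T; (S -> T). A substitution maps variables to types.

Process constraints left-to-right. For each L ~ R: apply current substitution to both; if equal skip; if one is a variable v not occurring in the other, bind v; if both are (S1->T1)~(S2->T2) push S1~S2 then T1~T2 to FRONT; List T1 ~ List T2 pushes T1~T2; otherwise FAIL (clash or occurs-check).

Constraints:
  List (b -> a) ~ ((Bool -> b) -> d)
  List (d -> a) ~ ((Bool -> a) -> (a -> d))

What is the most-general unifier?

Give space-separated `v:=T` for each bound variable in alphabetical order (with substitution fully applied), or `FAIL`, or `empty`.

Answer: FAIL

Derivation:
step 1: unify List (b -> a) ~ ((Bool -> b) -> d)  [subst: {-} | 1 pending]
  clash: List (b -> a) vs ((Bool -> b) -> d)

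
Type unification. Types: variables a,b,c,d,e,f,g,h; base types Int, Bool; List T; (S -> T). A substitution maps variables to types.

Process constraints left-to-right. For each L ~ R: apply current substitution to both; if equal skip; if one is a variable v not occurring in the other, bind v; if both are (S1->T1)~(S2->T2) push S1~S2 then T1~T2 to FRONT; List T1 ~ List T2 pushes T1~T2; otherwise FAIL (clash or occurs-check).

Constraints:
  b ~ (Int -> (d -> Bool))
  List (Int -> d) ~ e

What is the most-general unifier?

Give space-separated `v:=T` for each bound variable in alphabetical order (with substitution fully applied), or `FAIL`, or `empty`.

Answer: b:=(Int -> (d -> Bool)) e:=List (Int -> d)

Derivation:
step 1: unify b ~ (Int -> (d -> Bool))  [subst: {-} | 1 pending]
  bind b := (Int -> (d -> Bool))
step 2: unify List (Int -> d) ~ e  [subst: {b:=(Int -> (d -> Bool))} | 0 pending]
  bind e := List (Int -> d)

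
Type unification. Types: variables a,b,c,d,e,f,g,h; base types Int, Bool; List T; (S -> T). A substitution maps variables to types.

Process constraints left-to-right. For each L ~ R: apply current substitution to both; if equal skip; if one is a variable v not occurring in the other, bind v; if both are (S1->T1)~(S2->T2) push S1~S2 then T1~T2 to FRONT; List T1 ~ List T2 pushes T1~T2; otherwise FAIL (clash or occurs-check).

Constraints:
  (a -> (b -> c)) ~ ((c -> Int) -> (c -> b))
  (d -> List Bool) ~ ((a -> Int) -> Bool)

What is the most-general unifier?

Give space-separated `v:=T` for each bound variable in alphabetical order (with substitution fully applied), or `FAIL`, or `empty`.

Answer: FAIL

Derivation:
step 1: unify (a -> (b -> c)) ~ ((c -> Int) -> (c -> b))  [subst: {-} | 1 pending]
  -> decompose arrow: push a~(c -> Int), (b -> c)~(c -> b)
step 2: unify a ~ (c -> Int)  [subst: {-} | 2 pending]
  bind a := (c -> Int)
step 3: unify (b -> c) ~ (c -> b)  [subst: {a:=(c -> Int)} | 1 pending]
  -> decompose arrow: push b~c, c~b
step 4: unify b ~ c  [subst: {a:=(c -> Int)} | 2 pending]
  bind b := c
step 5: unify c ~ c  [subst: {a:=(c -> Int), b:=c} | 1 pending]
  -> identical, skip
step 6: unify (d -> List Bool) ~ (((c -> Int) -> Int) -> Bool)  [subst: {a:=(c -> Int), b:=c} | 0 pending]
  -> decompose arrow: push d~((c -> Int) -> Int), List Bool~Bool
step 7: unify d ~ ((c -> Int) -> Int)  [subst: {a:=(c -> Int), b:=c} | 1 pending]
  bind d := ((c -> Int) -> Int)
step 8: unify List Bool ~ Bool  [subst: {a:=(c -> Int), b:=c, d:=((c -> Int) -> Int)} | 0 pending]
  clash: List Bool vs Bool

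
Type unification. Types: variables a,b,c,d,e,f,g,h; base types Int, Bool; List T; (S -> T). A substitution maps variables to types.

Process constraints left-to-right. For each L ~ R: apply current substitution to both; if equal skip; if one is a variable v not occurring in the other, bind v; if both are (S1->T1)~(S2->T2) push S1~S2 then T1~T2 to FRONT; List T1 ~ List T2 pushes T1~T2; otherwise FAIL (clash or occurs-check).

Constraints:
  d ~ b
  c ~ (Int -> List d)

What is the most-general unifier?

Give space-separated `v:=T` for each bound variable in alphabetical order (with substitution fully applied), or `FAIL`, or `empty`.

Answer: c:=(Int -> List b) d:=b

Derivation:
step 1: unify d ~ b  [subst: {-} | 1 pending]
  bind d := b
step 2: unify c ~ (Int -> List b)  [subst: {d:=b} | 0 pending]
  bind c := (Int -> List b)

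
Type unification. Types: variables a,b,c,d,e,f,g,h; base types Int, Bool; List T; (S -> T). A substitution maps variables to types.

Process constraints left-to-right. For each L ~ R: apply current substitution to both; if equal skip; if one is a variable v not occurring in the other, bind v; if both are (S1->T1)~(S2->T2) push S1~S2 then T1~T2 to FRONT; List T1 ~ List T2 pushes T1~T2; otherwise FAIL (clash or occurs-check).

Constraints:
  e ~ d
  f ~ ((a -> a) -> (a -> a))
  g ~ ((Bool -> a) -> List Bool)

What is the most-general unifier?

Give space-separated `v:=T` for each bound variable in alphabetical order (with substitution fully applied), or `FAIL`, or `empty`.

step 1: unify e ~ d  [subst: {-} | 2 pending]
  bind e := d
step 2: unify f ~ ((a -> a) -> (a -> a))  [subst: {e:=d} | 1 pending]
  bind f := ((a -> a) -> (a -> a))
step 3: unify g ~ ((Bool -> a) -> List Bool)  [subst: {e:=d, f:=((a -> a) -> (a -> a))} | 0 pending]
  bind g := ((Bool -> a) -> List Bool)

Answer: e:=d f:=((a -> a) -> (a -> a)) g:=((Bool -> a) -> List Bool)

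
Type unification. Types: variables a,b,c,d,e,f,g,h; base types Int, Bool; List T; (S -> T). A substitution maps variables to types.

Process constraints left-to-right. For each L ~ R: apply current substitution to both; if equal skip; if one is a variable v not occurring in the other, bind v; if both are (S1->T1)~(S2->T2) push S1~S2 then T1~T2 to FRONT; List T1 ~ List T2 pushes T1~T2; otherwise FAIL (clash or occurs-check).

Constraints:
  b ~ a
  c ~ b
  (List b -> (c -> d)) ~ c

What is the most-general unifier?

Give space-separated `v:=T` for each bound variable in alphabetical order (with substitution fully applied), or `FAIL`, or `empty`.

Answer: FAIL

Derivation:
step 1: unify b ~ a  [subst: {-} | 2 pending]
  bind b := a
step 2: unify c ~ a  [subst: {b:=a} | 1 pending]
  bind c := a
step 3: unify (List a -> (a -> d)) ~ a  [subst: {b:=a, c:=a} | 0 pending]
  occurs-check fail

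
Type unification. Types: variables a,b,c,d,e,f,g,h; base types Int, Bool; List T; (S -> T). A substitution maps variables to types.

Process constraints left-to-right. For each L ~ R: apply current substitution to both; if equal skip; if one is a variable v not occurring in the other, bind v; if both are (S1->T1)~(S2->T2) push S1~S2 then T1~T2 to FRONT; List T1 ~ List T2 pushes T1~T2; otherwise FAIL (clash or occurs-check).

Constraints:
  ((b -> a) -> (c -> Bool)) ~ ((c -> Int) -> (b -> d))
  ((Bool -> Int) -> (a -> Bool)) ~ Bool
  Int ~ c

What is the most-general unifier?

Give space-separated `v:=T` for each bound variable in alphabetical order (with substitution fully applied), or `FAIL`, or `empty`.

step 1: unify ((b -> a) -> (c -> Bool)) ~ ((c -> Int) -> (b -> d))  [subst: {-} | 2 pending]
  -> decompose arrow: push (b -> a)~(c -> Int), (c -> Bool)~(b -> d)
step 2: unify (b -> a) ~ (c -> Int)  [subst: {-} | 3 pending]
  -> decompose arrow: push b~c, a~Int
step 3: unify b ~ c  [subst: {-} | 4 pending]
  bind b := c
step 4: unify a ~ Int  [subst: {b:=c} | 3 pending]
  bind a := Int
step 5: unify (c -> Bool) ~ (c -> d)  [subst: {b:=c, a:=Int} | 2 pending]
  -> decompose arrow: push c~c, Bool~d
step 6: unify c ~ c  [subst: {b:=c, a:=Int} | 3 pending]
  -> identical, skip
step 7: unify Bool ~ d  [subst: {b:=c, a:=Int} | 2 pending]
  bind d := Bool
step 8: unify ((Bool -> Int) -> (Int -> Bool)) ~ Bool  [subst: {b:=c, a:=Int, d:=Bool} | 1 pending]
  clash: ((Bool -> Int) -> (Int -> Bool)) vs Bool

Answer: FAIL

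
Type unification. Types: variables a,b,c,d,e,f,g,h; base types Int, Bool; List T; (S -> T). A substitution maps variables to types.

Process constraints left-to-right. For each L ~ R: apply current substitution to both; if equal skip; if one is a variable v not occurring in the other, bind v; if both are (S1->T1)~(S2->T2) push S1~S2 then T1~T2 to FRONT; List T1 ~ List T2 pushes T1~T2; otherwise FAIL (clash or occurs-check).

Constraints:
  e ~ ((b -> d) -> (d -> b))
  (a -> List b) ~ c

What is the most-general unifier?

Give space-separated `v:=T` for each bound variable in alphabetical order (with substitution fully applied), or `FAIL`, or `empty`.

Answer: c:=(a -> List b) e:=((b -> d) -> (d -> b))

Derivation:
step 1: unify e ~ ((b -> d) -> (d -> b))  [subst: {-} | 1 pending]
  bind e := ((b -> d) -> (d -> b))
step 2: unify (a -> List b) ~ c  [subst: {e:=((b -> d) -> (d -> b))} | 0 pending]
  bind c := (a -> List b)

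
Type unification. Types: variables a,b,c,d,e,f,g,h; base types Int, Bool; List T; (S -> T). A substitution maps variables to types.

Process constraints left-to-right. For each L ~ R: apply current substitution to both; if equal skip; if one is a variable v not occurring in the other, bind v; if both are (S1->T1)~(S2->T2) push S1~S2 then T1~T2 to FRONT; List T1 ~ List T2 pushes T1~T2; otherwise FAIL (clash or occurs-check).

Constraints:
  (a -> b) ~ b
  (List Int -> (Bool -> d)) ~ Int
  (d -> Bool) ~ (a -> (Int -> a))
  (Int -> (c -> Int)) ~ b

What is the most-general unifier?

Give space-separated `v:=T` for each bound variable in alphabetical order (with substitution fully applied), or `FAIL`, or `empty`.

step 1: unify (a -> b) ~ b  [subst: {-} | 3 pending]
  occurs-check fail

Answer: FAIL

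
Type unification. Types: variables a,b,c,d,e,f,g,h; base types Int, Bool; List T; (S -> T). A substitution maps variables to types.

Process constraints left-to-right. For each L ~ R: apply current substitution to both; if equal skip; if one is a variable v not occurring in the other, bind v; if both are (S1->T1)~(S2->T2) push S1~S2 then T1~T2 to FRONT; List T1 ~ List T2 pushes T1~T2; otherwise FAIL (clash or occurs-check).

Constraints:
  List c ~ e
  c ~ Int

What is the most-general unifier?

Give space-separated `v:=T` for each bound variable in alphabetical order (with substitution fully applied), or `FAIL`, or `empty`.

step 1: unify List c ~ e  [subst: {-} | 1 pending]
  bind e := List c
step 2: unify c ~ Int  [subst: {e:=List c} | 0 pending]
  bind c := Int

Answer: c:=Int e:=List Int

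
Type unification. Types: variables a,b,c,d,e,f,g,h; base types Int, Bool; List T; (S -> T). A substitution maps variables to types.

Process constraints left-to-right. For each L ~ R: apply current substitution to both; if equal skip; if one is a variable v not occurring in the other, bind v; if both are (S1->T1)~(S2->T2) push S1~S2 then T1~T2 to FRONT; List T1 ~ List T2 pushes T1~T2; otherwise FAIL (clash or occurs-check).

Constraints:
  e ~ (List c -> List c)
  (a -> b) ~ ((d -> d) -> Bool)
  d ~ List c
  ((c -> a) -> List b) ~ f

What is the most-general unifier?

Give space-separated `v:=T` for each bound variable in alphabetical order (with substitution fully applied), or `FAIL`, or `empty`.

Answer: a:=(List c -> List c) b:=Bool d:=List c e:=(List c -> List c) f:=((c -> (List c -> List c)) -> List Bool)

Derivation:
step 1: unify e ~ (List c -> List c)  [subst: {-} | 3 pending]
  bind e := (List c -> List c)
step 2: unify (a -> b) ~ ((d -> d) -> Bool)  [subst: {e:=(List c -> List c)} | 2 pending]
  -> decompose arrow: push a~(d -> d), b~Bool
step 3: unify a ~ (d -> d)  [subst: {e:=(List c -> List c)} | 3 pending]
  bind a := (d -> d)
step 4: unify b ~ Bool  [subst: {e:=(List c -> List c), a:=(d -> d)} | 2 pending]
  bind b := Bool
step 5: unify d ~ List c  [subst: {e:=(List c -> List c), a:=(d -> d), b:=Bool} | 1 pending]
  bind d := List c
step 6: unify ((c -> (List c -> List c)) -> List Bool) ~ f  [subst: {e:=(List c -> List c), a:=(d -> d), b:=Bool, d:=List c} | 0 pending]
  bind f := ((c -> (List c -> List c)) -> List Bool)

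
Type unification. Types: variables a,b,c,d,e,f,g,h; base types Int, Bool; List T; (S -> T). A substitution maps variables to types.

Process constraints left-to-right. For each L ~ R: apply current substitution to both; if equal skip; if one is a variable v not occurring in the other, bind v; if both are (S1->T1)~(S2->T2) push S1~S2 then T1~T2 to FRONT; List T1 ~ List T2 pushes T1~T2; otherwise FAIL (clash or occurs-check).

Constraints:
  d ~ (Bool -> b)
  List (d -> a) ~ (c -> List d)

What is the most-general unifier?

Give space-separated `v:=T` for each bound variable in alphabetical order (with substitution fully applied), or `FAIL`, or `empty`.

Answer: FAIL

Derivation:
step 1: unify d ~ (Bool -> b)  [subst: {-} | 1 pending]
  bind d := (Bool -> b)
step 2: unify List ((Bool -> b) -> a) ~ (c -> List (Bool -> b))  [subst: {d:=(Bool -> b)} | 0 pending]
  clash: List ((Bool -> b) -> a) vs (c -> List (Bool -> b))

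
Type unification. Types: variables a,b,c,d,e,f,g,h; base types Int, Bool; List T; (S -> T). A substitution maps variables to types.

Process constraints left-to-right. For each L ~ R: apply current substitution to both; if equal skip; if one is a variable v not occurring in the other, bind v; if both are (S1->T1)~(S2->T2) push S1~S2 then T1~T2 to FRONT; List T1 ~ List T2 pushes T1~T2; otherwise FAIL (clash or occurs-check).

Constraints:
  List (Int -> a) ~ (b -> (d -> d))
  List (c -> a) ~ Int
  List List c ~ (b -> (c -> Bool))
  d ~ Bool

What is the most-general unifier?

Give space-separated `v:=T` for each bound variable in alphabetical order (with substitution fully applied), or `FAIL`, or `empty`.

step 1: unify List (Int -> a) ~ (b -> (d -> d))  [subst: {-} | 3 pending]
  clash: List (Int -> a) vs (b -> (d -> d))

Answer: FAIL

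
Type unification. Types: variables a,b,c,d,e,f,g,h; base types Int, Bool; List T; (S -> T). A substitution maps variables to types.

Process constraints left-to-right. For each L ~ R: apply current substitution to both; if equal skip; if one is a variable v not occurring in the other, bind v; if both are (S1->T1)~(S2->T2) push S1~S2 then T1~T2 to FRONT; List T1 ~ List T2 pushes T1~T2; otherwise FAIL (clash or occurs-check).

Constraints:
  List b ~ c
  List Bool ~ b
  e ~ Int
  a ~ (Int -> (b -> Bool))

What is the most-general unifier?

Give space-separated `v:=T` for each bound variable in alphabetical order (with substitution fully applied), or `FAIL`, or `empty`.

Answer: a:=(Int -> (List Bool -> Bool)) b:=List Bool c:=List List Bool e:=Int

Derivation:
step 1: unify List b ~ c  [subst: {-} | 3 pending]
  bind c := List b
step 2: unify List Bool ~ b  [subst: {c:=List b} | 2 pending]
  bind b := List Bool
step 3: unify e ~ Int  [subst: {c:=List b, b:=List Bool} | 1 pending]
  bind e := Int
step 4: unify a ~ (Int -> (List Bool -> Bool))  [subst: {c:=List b, b:=List Bool, e:=Int} | 0 pending]
  bind a := (Int -> (List Bool -> Bool))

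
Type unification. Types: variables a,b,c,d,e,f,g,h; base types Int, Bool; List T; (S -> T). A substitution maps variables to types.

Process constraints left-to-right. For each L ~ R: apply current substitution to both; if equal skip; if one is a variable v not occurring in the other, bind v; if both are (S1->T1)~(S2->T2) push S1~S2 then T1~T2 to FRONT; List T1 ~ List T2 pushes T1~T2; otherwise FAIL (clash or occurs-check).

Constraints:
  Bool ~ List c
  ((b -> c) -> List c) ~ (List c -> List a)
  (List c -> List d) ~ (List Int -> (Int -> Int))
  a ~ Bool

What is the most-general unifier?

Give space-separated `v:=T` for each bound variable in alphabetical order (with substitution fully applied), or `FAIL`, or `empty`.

Answer: FAIL

Derivation:
step 1: unify Bool ~ List c  [subst: {-} | 3 pending]
  clash: Bool vs List c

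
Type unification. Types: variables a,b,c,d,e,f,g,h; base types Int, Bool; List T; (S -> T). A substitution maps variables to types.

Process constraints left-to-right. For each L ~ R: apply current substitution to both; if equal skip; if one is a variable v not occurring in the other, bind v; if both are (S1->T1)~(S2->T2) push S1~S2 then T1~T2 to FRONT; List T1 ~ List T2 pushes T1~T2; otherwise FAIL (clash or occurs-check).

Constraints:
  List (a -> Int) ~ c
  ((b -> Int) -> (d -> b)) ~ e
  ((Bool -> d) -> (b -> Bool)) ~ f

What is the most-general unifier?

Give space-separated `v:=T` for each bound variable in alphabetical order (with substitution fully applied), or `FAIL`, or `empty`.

step 1: unify List (a -> Int) ~ c  [subst: {-} | 2 pending]
  bind c := List (a -> Int)
step 2: unify ((b -> Int) -> (d -> b)) ~ e  [subst: {c:=List (a -> Int)} | 1 pending]
  bind e := ((b -> Int) -> (d -> b))
step 3: unify ((Bool -> d) -> (b -> Bool)) ~ f  [subst: {c:=List (a -> Int), e:=((b -> Int) -> (d -> b))} | 0 pending]
  bind f := ((Bool -> d) -> (b -> Bool))

Answer: c:=List (a -> Int) e:=((b -> Int) -> (d -> b)) f:=((Bool -> d) -> (b -> Bool))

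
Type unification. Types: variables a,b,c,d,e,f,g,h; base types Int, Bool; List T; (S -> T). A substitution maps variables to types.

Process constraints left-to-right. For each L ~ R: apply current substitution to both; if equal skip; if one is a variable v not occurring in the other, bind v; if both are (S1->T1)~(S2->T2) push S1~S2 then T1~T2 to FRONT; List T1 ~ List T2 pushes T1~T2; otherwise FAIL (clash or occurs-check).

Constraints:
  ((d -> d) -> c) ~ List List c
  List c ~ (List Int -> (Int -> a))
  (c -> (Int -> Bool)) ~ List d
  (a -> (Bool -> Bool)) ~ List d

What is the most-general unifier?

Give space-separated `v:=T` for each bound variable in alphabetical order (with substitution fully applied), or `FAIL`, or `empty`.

step 1: unify ((d -> d) -> c) ~ List List c  [subst: {-} | 3 pending]
  clash: ((d -> d) -> c) vs List List c

Answer: FAIL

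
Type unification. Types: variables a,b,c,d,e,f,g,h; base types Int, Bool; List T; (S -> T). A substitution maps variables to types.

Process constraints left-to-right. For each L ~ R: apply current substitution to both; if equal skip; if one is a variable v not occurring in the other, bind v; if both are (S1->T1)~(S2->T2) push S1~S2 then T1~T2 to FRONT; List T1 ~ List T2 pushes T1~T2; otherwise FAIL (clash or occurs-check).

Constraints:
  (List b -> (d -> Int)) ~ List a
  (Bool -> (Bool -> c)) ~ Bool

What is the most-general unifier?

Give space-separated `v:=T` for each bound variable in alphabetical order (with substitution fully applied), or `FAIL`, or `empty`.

Answer: FAIL

Derivation:
step 1: unify (List b -> (d -> Int)) ~ List a  [subst: {-} | 1 pending]
  clash: (List b -> (d -> Int)) vs List a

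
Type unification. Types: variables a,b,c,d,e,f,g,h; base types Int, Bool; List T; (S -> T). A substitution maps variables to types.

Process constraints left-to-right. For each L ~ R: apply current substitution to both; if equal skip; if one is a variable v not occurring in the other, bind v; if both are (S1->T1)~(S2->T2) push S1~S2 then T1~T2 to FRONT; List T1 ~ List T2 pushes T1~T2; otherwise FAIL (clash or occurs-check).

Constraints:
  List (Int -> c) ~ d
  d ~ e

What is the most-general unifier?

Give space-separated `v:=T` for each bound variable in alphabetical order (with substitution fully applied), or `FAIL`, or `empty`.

Answer: d:=List (Int -> c) e:=List (Int -> c)

Derivation:
step 1: unify List (Int -> c) ~ d  [subst: {-} | 1 pending]
  bind d := List (Int -> c)
step 2: unify List (Int -> c) ~ e  [subst: {d:=List (Int -> c)} | 0 pending]
  bind e := List (Int -> c)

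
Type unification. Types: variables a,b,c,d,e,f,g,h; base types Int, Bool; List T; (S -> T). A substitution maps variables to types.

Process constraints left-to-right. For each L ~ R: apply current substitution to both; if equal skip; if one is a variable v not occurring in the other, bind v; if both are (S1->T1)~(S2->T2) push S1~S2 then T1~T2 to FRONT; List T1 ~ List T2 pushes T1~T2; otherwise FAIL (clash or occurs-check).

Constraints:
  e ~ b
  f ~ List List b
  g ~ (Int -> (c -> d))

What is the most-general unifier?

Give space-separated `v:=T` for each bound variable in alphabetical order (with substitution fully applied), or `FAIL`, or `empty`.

step 1: unify e ~ b  [subst: {-} | 2 pending]
  bind e := b
step 2: unify f ~ List List b  [subst: {e:=b} | 1 pending]
  bind f := List List b
step 3: unify g ~ (Int -> (c -> d))  [subst: {e:=b, f:=List List b} | 0 pending]
  bind g := (Int -> (c -> d))

Answer: e:=b f:=List List b g:=(Int -> (c -> d))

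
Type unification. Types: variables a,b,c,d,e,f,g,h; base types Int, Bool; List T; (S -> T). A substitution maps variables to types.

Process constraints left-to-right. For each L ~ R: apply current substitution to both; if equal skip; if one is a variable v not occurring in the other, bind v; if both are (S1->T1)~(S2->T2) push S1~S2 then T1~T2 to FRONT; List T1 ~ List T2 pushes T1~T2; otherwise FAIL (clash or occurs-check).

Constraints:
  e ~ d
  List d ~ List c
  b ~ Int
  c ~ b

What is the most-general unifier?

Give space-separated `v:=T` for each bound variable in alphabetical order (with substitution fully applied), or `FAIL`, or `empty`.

step 1: unify e ~ d  [subst: {-} | 3 pending]
  bind e := d
step 2: unify List d ~ List c  [subst: {e:=d} | 2 pending]
  -> decompose List: push d~c
step 3: unify d ~ c  [subst: {e:=d} | 2 pending]
  bind d := c
step 4: unify b ~ Int  [subst: {e:=d, d:=c} | 1 pending]
  bind b := Int
step 5: unify c ~ Int  [subst: {e:=d, d:=c, b:=Int} | 0 pending]
  bind c := Int

Answer: b:=Int c:=Int d:=Int e:=Int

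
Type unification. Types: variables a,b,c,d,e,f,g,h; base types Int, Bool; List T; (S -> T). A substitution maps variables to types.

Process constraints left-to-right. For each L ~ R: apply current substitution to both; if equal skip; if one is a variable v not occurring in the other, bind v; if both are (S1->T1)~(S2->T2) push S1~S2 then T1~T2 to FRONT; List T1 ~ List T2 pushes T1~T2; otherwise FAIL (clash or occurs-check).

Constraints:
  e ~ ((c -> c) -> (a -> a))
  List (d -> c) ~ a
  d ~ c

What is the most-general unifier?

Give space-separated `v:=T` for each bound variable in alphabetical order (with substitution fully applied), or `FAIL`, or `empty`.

step 1: unify e ~ ((c -> c) -> (a -> a))  [subst: {-} | 2 pending]
  bind e := ((c -> c) -> (a -> a))
step 2: unify List (d -> c) ~ a  [subst: {e:=((c -> c) -> (a -> a))} | 1 pending]
  bind a := List (d -> c)
step 3: unify d ~ c  [subst: {e:=((c -> c) -> (a -> a)), a:=List (d -> c)} | 0 pending]
  bind d := c

Answer: a:=List (c -> c) d:=c e:=((c -> c) -> (List (c -> c) -> List (c -> c)))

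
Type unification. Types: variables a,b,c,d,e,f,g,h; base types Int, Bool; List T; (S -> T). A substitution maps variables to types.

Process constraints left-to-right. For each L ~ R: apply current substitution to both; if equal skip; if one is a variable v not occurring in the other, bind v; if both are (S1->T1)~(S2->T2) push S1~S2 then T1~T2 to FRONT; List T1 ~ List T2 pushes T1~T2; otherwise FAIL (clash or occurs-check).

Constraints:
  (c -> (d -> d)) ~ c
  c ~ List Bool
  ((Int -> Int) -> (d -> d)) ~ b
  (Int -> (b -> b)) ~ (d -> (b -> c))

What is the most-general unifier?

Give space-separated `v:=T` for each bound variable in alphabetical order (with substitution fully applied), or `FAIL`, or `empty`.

Answer: FAIL

Derivation:
step 1: unify (c -> (d -> d)) ~ c  [subst: {-} | 3 pending]
  occurs-check fail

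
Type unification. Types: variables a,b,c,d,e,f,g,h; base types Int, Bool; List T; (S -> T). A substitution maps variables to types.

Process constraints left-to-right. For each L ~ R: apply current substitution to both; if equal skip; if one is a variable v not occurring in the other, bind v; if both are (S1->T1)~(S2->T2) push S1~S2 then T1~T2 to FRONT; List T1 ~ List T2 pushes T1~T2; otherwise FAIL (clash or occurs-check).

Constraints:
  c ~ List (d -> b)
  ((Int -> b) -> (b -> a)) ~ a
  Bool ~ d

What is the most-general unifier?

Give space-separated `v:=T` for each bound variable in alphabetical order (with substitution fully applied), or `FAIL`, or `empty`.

Answer: FAIL

Derivation:
step 1: unify c ~ List (d -> b)  [subst: {-} | 2 pending]
  bind c := List (d -> b)
step 2: unify ((Int -> b) -> (b -> a)) ~ a  [subst: {c:=List (d -> b)} | 1 pending]
  occurs-check fail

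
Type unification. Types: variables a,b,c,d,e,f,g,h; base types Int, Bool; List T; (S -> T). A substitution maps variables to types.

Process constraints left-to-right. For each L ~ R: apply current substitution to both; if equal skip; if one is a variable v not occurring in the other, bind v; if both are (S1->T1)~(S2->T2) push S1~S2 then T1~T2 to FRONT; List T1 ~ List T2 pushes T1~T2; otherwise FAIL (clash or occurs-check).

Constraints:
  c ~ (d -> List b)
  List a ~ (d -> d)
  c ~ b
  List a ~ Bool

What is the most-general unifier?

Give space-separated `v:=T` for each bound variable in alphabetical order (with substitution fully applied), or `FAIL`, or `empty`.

step 1: unify c ~ (d -> List b)  [subst: {-} | 3 pending]
  bind c := (d -> List b)
step 2: unify List a ~ (d -> d)  [subst: {c:=(d -> List b)} | 2 pending]
  clash: List a vs (d -> d)

Answer: FAIL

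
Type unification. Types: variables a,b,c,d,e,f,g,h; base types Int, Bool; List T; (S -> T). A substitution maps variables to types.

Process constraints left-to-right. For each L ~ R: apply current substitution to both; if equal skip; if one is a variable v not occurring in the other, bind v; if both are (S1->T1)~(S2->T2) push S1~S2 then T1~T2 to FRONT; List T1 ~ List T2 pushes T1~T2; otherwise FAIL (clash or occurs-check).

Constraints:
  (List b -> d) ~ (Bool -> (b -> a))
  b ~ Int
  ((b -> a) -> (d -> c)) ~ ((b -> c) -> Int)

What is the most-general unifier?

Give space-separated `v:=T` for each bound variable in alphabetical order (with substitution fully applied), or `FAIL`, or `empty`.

step 1: unify (List b -> d) ~ (Bool -> (b -> a))  [subst: {-} | 2 pending]
  -> decompose arrow: push List b~Bool, d~(b -> a)
step 2: unify List b ~ Bool  [subst: {-} | 3 pending]
  clash: List b vs Bool

Answer: FAIL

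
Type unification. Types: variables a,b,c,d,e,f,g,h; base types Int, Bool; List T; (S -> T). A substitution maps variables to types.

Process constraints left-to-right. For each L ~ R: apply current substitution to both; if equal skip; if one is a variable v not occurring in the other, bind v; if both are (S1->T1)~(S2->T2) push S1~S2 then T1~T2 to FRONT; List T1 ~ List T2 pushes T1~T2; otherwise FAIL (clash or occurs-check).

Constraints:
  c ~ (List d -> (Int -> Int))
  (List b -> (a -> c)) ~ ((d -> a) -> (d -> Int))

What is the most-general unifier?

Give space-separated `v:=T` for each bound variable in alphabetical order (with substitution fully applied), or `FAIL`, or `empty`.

Answer: FAIL

Derivation:
step 1: unify c ~ (List d -> (Int -> Int))  [subst: {-} | 1 pending]
  bind c := (List d -> (Int -> Int))
step 2: unify (List b -> (a -> (List d -> (Int -> Int)))) ~ ((d -> a) -> (d -> Int))  [subst: {c:=(List d -> (Int -> Int))} | 0 pending]
  -> decompose arrow: push List b~(d -> a), (a -> (List d -> (Int -> Int)))~(d -> Int)
step 3: unify List b ~ (d -> a)  [subst: {c:=(List d -> (Int -> Int))} | 1 pending]
  clash: List b vs (d -> a)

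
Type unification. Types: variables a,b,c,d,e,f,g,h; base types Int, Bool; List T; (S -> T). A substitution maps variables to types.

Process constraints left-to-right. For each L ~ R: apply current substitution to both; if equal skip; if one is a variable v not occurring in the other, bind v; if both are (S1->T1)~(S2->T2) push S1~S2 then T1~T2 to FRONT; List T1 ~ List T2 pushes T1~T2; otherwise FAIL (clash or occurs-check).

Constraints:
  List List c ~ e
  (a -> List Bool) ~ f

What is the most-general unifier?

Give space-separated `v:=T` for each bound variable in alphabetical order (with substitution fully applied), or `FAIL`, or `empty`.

Answer: e:=List List c f:=(a -> List Bool)

Derivation:
step 1: unify List List c ~ e  [subst: {-} | 1 pending]
  bind e := List List c
step 2: unify (a -> List Bool) ~ f  [subst: {e:=List List c} | 0 pending]
  bind f := (a -> List Bool)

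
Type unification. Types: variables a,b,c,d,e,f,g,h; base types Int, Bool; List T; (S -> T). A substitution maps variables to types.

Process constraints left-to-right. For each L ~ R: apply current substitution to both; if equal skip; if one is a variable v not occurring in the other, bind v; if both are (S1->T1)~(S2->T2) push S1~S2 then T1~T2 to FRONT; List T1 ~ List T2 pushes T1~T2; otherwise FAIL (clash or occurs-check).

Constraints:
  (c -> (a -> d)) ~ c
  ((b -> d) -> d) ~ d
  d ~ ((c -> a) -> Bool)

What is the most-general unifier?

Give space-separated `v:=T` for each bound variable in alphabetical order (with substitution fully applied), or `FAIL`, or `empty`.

Answer: FAIL

Derivation:
step 1: unify (c -> (a -> d)) ~ c  [subst: {-} | 2 pending]
  occurs-check fail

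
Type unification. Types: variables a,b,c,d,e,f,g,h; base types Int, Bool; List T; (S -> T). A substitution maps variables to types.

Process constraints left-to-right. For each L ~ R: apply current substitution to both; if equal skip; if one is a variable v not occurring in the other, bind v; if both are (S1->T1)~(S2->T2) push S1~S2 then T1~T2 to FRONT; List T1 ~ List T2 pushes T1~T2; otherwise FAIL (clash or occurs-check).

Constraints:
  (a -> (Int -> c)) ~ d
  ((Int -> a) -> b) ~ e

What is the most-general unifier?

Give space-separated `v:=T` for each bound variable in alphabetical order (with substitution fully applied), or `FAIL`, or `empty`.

step 1: unify (a -> (Int -> c)) ~ d  [subst: {-} | 1 pending]
  bind d := (a -> (Int -> c))
step 2: unify ((Int -> a) -> b) ~ e  [subst: {d:=(a -> (Int -> c))} | 0 pending]
  bind e := ((Int -> a) -> b)

Answer: d:=(a -> (Int -> c)) e:=((Int -> a) -> b)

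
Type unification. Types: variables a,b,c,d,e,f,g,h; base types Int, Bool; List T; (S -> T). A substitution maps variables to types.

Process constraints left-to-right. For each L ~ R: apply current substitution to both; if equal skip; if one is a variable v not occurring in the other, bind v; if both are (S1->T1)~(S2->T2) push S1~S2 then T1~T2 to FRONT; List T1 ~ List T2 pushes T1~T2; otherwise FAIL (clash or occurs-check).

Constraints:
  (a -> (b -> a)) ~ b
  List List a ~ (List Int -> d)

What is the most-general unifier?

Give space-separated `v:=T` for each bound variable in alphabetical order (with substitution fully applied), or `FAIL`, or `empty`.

Answer: FAIL

Derivation:
step 1: unify (a -> (b -> a)) ~ b  [subst: {-} | 1 pending]
  occurs-check fail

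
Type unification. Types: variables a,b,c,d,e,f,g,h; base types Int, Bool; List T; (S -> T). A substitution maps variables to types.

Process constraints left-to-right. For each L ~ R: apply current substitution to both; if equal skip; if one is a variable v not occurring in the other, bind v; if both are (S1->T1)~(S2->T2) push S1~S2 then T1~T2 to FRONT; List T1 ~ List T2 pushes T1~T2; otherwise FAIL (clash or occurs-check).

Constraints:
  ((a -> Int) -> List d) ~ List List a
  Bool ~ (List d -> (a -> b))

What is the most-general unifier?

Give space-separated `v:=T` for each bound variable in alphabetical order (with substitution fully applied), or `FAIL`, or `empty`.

Answer: FAIL

Derivation:
step 1: unify ((a -> Int) -> List d) ~ List List a  [subst: {-} | 1 pending]
  clash: ((a -> Int) -> List d) vs List List a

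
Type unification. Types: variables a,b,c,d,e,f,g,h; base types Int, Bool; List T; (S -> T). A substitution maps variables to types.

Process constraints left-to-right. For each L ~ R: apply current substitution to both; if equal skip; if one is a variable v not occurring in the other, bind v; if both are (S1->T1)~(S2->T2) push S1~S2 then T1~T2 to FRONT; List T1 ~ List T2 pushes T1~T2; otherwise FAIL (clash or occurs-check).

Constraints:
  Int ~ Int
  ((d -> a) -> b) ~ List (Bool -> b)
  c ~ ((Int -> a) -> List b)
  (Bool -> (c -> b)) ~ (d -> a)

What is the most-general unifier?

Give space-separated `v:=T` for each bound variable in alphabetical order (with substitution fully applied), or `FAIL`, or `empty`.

step 1: unify Int ~ Int  [subst: {-} | 3 pending]
  -> identical, skip
step 2: unify ((d -> a) -> b) ~ List (Bool -> b)  [subst: {-} | 2 pending]
  clash: ((d -> a) -> b) vs List (Bool -> b)

Answer: FAIL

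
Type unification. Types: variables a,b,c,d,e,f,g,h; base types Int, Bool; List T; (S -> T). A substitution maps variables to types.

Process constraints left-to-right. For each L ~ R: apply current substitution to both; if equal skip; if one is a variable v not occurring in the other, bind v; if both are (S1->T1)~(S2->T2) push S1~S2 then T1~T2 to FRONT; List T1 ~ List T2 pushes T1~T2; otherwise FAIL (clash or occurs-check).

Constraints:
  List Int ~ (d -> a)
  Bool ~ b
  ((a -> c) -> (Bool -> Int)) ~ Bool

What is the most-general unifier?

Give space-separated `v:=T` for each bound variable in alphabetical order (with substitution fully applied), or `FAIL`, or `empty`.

Answer: FAIL

Derivation:
step 1: unify List Int ~ (d -> a)  [subst: {-} | 2 pending]
  clash: List Int vs (d -> a)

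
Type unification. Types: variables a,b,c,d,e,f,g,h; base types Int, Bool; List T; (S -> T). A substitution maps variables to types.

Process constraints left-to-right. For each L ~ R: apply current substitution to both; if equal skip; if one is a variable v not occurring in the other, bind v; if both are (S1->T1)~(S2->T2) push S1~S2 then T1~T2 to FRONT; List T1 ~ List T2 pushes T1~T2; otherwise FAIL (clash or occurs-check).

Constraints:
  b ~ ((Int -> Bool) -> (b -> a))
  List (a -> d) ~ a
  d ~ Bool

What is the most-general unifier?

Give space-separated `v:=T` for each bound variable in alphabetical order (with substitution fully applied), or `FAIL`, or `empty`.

Answer: FAIL

Derivation:
step 1: unify b ~ ((Int -> Bool) -> (b -> a))  [subst: {-} | 2 pending]
  occurs-check fail: b in ((Int -> Bool) -> (b -> a))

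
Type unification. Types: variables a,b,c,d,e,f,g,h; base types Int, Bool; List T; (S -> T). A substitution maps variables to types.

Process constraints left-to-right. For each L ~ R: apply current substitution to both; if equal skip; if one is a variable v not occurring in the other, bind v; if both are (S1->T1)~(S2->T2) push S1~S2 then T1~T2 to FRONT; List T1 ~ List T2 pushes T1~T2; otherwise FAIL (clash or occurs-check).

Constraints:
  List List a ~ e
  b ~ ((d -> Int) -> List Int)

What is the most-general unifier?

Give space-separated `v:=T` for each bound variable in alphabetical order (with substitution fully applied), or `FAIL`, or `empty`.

Answer: b:=((d -> Int) -> List Int) e:=List List a

Derivation:
step 1: unify List List a ~ e  [subst: {-} | 1 pending]
  bind e := List List a
step 2: unify b ~ ((d -> Int) -> List Int)  [subst: {e:=List List a} | 0 pending]
  bind b := ((d -> Int) -> List Int)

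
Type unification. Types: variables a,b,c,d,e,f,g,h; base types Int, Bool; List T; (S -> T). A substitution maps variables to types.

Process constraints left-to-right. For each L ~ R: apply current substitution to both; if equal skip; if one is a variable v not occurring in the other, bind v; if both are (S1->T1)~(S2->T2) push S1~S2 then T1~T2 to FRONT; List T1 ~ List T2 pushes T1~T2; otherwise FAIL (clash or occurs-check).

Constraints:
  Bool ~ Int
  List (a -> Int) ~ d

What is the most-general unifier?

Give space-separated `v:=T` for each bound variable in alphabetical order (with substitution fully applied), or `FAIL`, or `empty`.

step 1: unify Bool ~ Int  [subst: {-} | 1 pending]
  clash: Bool vs Int

Answer: FAIL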